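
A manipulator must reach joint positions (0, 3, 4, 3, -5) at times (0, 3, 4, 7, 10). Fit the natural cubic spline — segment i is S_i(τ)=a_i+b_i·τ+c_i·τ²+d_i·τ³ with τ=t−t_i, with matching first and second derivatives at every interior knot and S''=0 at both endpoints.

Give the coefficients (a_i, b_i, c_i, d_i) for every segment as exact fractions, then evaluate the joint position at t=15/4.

Δ: Δ0=1, Δ1=1, Δ2=-1/3, Δ3=-8/3
row 1: diag=8, rhs=0; c'=1/8, d'=0
row 2: denom=8−1·1/8=63/8; d'=(-8−1·0)/(63/8)=-64/63
row 3: denom=12−3·8/21=76/7; d'=(-14−3·-64/63)/(76/7)=-115/114
back: M3=-115/114
back: M2=-64/63−8/21·-115/114=-12/19
back: M1=0−1/8·-12/19=3/38
M: M0=0, M1=3/38, M2=-12/19, M3=-115/114, M4=0
seg 0: a=0, c=M0/2=0, d=(M1−M0)/(6·3)=1/228, b=Δ0−h0·(2M0+M1)/6=73/76
seg 1: a=3, c=M1/2=3/76, d=(M2−M1)/(6·1)=-9/76, b=Δ1−h1·(2M1+M2)/6=41/38
seg 2: a=4, c=M2/2=-6/19, d=(M3−M2)/(6·3)=-43/2052, b=Δ2−h2·(2M2+M3)/6=61/76
seg 3: a=3, c=M3/2=-115/228, d=(M4−M3)/(6·3)=115/2052, b=Δ3−h3·(2M3+M4)/6=-63/38
t_q=15/4 → seg 1, τ=3/4; S=3+41/38·τ+3/76·τ²+-9/76·τ³=18393/4864

  seg 0: a=0 b=73/76 c=0 d=1/228
  seg 1: a=3 b=41/38 c=3/76 d=-9/76
  seg 2: a=4 b=61/76 c=-6/19 d=-43/2052
  seg 3: a=3 b=-63/38 c=-115/228 d=115/2052
S(15/4) = 18393/4864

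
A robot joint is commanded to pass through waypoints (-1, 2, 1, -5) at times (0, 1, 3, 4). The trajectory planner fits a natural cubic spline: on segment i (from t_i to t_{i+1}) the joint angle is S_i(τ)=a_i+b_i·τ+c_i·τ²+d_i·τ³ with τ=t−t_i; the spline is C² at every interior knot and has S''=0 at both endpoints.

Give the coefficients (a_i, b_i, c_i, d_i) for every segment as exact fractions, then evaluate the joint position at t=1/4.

  seg 0: a=-1 b=53/16 c=0 d=-5/16
  seg 1: a=2 b=19/8 c=-15/16 d=-1/4
  seg 2: a=1 b=-35/8 c=-39/16 d=13/16
S(1/4) = -181/1024

Δ: Δ0=3, Δ1=-1/2, Δ2=-6
row 1: diag=6, rhs=-21; c'=1/3, d'=-7/2
row 2: denom=6−2·1/3=16/3; d'=(-33−2·-7/2)/(16/3)=-39/8
back: M2=-39/8
back: M1=-7/2−1/3·-39/8=-15/8
M: M0=0, M1=-15/8, M2=-39/8, M3=0
seg 0: a=-1, c=M0/2=0, d=(M1−M0)/(6·1)=-5/16, b=Δ0−h0·(2M0+M1)/6=53/16
seg 1: a=2, c=M1/2=-15/16, d=(M2−M1)/(6·2)=-1/4, b=Δ1−h1·(2M1+M2)/6=19/8
seg 2: a=1, c=M2/2=-39/16, d=(M3−M2)/(6·1)=13/16, b=Δ2−h2·(2M2+M3)/6=-35/8
t_q=1/4 → seg 0, τ=1/4; S=-1+53/16·τ+0·τ²+-5/16·τ³=-181/1024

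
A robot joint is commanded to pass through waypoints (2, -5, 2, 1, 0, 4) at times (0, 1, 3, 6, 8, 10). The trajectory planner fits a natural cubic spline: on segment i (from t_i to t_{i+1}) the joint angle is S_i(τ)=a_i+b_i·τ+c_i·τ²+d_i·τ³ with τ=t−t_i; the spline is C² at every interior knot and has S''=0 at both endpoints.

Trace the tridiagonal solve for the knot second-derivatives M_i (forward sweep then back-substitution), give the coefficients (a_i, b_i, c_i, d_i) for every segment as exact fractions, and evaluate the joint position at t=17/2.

Δ: Δ0=-7, Δ1=7/2, Δ2=-1/3, Δ3=-1/2, Δ4=2
row 1: diag=6, rhs=63; c'=1/3, d'=21/2
row 2: denom=10−2·1/3=28/3; d'=(-23−2·21/2)/(28/3)=-33/7
row 3: denom=10−3·9/28=253/28; d'=(-1−3·-33/7)/(253/28)=16/11
row 4: denom=8−2·56/253=1912/253; d'=(15−2·16/11)/(1912/253)=3059/1912
back: M4=3059/1912
back: M3=16/11−56/253·3059/1912=263/239
back: M2=-33/7−9/28·263/239=-4845/956
back: M1=21/2−1/3·-4845/956=11653/956
M: M0=0, M1=11653/956, M2=-4845/956, M3=263/239, M4=3059/1912, M5=0
seg 0: a=2, c=M0/2=0, d=(M1−M0)/(6·1)=11653/5736, b=Δ0−h0·(2M0+M1)/6=-51805/5736
seg 1: a=-5, c=M1/2=11653/1912, d=(M2−M1)/(6·2)=-8249/5736, b=Δ1−h1·(2M1+M2)/6=-8423/2868
seg 2: a=2, c=M2/2=-4845/1912, d=(M3−M2)/(6·3)=5897/17208, b=Δ2−h2·(2M2+M3)/6=12001/2868
seg 3: a=1, c=M3/2=263/478, d=(M4−M3)/(6·2)=955/22944, b=Δ3−h3·(2M3+M4)/6=-10135/5736
seg 4: a=0, c=M4/2=3059/3824, d=(M5−M4)/(6·2)=-3059/22944, b=Δ4−h4·(2M4+M5)/6=2677/2868
t_q=17/2 → seg 4, τ=1/2; S=0+2677/2868·τ+3059/3824·τ²+-3059/22944·τ³=39771/61184

  seg 0: a=2 b=-51805/5736 c=0 d=11653/5736
  seg 1: a=-5 b=-8423/2868 c=11653/1912 d=-8249/5736
  seg 2: a=2 b=12001/2868 c=-4845/1912 d=5897/17208
  seg 3: a=1 b=-10135/5736 c=263/478 d=955/22944
  seg 4: a=0 b=2677/2868 c=3059/3824 d=-3059/22944
S(17/2) = 39771/61184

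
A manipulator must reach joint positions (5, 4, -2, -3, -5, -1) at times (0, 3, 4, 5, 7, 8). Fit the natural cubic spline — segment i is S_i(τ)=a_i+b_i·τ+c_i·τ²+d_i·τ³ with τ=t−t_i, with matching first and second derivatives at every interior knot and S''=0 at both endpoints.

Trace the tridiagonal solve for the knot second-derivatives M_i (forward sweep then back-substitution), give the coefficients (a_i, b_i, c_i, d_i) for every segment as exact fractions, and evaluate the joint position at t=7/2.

Δ: Δ0=-1/3, Δ1=-6, Δ2=-1, Δ3=-1, Δ4=4
row 1: diag=8, rhs=-34; c'=1/8, d'=-17/4
row 2: denom=4−1·1/8=31/8; d'=(30−1·-17/4)/(31/8)=274/31
row 3: denom=6−1·8/31=178/31; d'=(0−1·274/31)/(178/31)=-137/89
row 4: denom=6−2·31/89=472/89; d'=(30−2·-137/89)/(472/89)=368/59
back: M4=368/59
back: M3=-137/89−31/89·368/59=-219/59
back: M2=274/31−8/31·-219/59=578/59
back: M1=-17/4−1/8·578/59=-323/59
M: M0=0, M1=-323/59, M2=578/59, M3=-219/59, M4=368/59, M5=0
seg 0: a=5, c=M0/2=0, d=(M1−M0)/(6·3)=-323/1062, b=Δ0−h0·(2M0+M1)/6=851/354
seg 1: a=4, c=M1/2=-323/118, d=(M2−M1)/(6·1)=901/354, b=Δ1−h1·(2M1+M2)/6=-1028/177
seg 2: a=-2, c=M2/2=289/59, d=(M3−M2)/(6·1)=-797/354, b=Δ2−h2·(2M2+M3)/6=-1291/354
seg 3: a=-3, c=M3/2=-219/118, d=(M4−M3)/(6·2)=587/708, b=Δ3−h3·(2M3+M4)/6=-107/177
seg 4: a=-5, c=M4/2=184/59, d=(M5−M4)/(6·1)=-184/177, b=Δ4−h4·(2M4+M5)/6=340/177
t_q=7/2 → seg 1, τ=1/2; S=4+-1028/177·τ+-323/118·τ²+901/354·τ³=689/944

  seg 0: a=5 b=851/354 c=0 d=-323/1062
  seg 1: a=4 b=-1028/177 c=-323/118 d=901/354
  seg 2: a=-2 b=-1291/354 c=289/59 d=-797/354
  seg 3: a=-3 b=-107/177 c=-219/118 d=587/708
  seg 4: a=-5 b=340/177 c=184/59 d=-184/177
S(7/2) = 689/944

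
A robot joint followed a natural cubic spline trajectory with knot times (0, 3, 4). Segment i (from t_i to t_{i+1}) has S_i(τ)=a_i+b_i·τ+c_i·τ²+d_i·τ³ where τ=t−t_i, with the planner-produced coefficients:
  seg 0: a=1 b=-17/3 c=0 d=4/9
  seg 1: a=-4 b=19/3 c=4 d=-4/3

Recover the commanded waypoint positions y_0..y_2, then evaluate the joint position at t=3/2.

y_0 = S_0(0) = a_0 = 1
y_1 = S_1(0) = a_1 = -4
y_2 = S_1(1) = 5
t_q=3/2 is in segment 0 (τ=3/2); S_0(τ)=-6

y_0=1 y_1=-4 y_2=5
S(3/2) = -6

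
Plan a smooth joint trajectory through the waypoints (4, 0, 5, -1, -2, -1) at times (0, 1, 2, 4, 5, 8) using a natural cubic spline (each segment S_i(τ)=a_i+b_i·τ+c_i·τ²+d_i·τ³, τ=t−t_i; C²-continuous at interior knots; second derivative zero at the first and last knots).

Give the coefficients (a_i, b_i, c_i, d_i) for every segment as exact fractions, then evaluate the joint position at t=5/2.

  seg 0: a=4 b=-19402/2859 c=0 d=7966/2859
  seg 1: a=0 b=4496/2859 c=7966/953 d=-14099/2859
  seg 2: a=5 b=9995/2859 c=-6133/953 d=9113/5718
  seg 3: a=-1 b=-8923/2859 c=2980/953 d=-2876/2859
  seg 4: a=-2 b=329/2859 c=104/953 d=-104/8577
S(5/2) = 81399/15248

Δ: Δ0=-4, Δ1=5, Δ2=-3, Δ3=-1, Δ4=1/3
row 1: diag=4, rhs=54; c'=1/4, d'=27/2
row 2: denom=6−1·1/4=23/4; d'=(-48−1·27/2)/(23/4)=-246/23
row 3: denom=6−2·8/23=122/23; d'=(12−2·-246/23)/(122/23)=384/61
row 4: denom=8−1·23/122=953/122; d'=(8−1·384/61)/(953/122)=208/953
back: M4=208/953
back: M3=384/61−23/122·208/953=5960/953
back: M2=-246/23−8/23·5960/953=-12266/953
back: M1=27/2−1/4·-12266/953=15932/953
M: M0=0, M1=15932/953, M2=-12266/953, M3=5960/953, M4=208/953, M5=0
seg 0: a=4, c=M0/2=0, d=(M1−M0)/(6·1)=7966/2859, b=Δ0−h0·(2M0+M1)/6=-19402/2859
seg 1: a=0, c=M1/2=7966/953, d=(M2−M1)/(6·1)=-14099/2859, b=Δ1−h1·(2M1+M2)/6=4496/2859
seg 2: a=5, c=M2/2=-6133/953, d=(M3−M2)/(6·2)=9113/5718, b=Δ2−h2·(2M2+M3)/6=9995/2859
seg 3: a=-1, c=M3/2=2980/953, d=(M4−M3)/(6·1)=-2876/2859, b=Δ3−h3·(2M3+M4)/6=-8923/2859
seg 4: a=-2, c=M4/2=104/953, d=(M5−M4)/(6·3)=-104/8577, b=Δ4−h4·(2M4+M5)/6=329/2859
t_q=5/2 → seg 2, τ=1/2; S=5+9995/2859·τ+-6133/953·τ²+9113/5718·τ³=81399/15248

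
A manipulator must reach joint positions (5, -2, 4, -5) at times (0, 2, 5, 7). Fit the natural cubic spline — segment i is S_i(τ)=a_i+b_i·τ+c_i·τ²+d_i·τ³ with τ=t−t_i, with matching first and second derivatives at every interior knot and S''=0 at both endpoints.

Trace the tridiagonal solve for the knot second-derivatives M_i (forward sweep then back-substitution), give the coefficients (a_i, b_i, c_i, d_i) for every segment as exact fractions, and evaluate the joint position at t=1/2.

  seg 0: a=5 b=-935/182 c=0 d=149/364
  seg 1: a=-2 b=-41/182 c=447/182 d=-4/7
  seg 2: a=4 b=-167/182 c=-489/182 d=163/364
S(1/2) = 7229/2912

Δ: Δ0=-7/2, Δ1=2, Δ2=-9/2
row 1: diag=10, rhs=33; c'=3/10, d'=33/10
row 2: denom=10−3·3/10=91/10; d'=(-39−3·33/10)/(91/10)=-489/91
back: M2=-489/91
back: M1=33/10−3/10·-489/91=447/91
M: M0=0, M1=447/91, M2=-489/91, M3=0
seg 0: a=5, c=M0/2=0, d=(M1−M0)/(6·2)=149/364, b=Δ0−h0·(2M0+M1)/6=-935/182
seg 1: a=-2, c=M1/2=447/182, d=(M2−M1)/(6·3)=-4/7, b=Δ1−h1·(2M1+M2)/6=-41/182
seg 2: a=4, c=M2/2=-489/182, d=(M3−M2)/(6·2)=163/364, b=Δ2−h2·(2M2+M3)/6=-167/182
t_q=1/2 → seg 0, τ=1/2; S=5+-935/182·τ+0·τ²+149/364·τ³=7229/2912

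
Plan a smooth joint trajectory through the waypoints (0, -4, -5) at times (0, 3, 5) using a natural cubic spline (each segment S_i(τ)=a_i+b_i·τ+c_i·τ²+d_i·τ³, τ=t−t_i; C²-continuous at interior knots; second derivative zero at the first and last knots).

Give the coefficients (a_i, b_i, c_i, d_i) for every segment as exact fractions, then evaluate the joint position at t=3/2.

Δ: Δ0=-4/3, Δ1=-1/2
row 1: diag=10, rhs=5; c'=1/5, d'=1/2
back: M1=1/2
M: M0=0, M1=1/2, M2=0
seg 0: a=0, c=M0/2=0, d=(M1−M0)/(6·3)=1/36, b=Δ0−h0·(2M0+M1)/6=-19/12
seg 1: a=-4, c=M1/2=1/4, d=(M2−M1)/(6·2)=-1/24, b=Δ1−h1·(2M1+M2)/6=-5/6
t_q=3/2 → seg 0, τ=3/2; S=0+-19/12·τ+0·τ²+1/36·τ³=-73/32

  seg 0: a=0 b=-19/12 c=0 d=1/36
  seg 1: a=-4 b=-5/6 c=1/4 d=-1/24
S(3/2) = -73/32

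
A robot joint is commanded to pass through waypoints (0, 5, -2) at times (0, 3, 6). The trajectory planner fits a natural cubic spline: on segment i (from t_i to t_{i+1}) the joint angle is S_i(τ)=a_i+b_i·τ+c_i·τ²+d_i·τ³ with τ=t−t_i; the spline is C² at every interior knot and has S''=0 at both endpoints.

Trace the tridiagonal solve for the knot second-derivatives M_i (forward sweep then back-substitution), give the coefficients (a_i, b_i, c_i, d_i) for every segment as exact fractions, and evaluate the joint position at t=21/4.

Δ: Δ0=5/3, Δ1=-7/3
row 1: diag=12, rhs=-24; c'=1/4, d'=-2
back: M1=-2
M: M0=0, M1=-2, M2=0
seg 0: a=0, c=M0/2=0, d=(M1−M0)/(6·3)=-1/9, b=Δ0−h0·(2M0+M1)/6=8/3
seg 1: a=5, c=M1/2=-1, d=(M2−M1)/(6·3)=1/9, b=Δ1−h1·(2M1+M2)/6=-1/3
t_q=21/4 → seg 1, τ=9/4; S=5+-1/3·τ+-1·τ²+1/9·τ³=29/64

  seg 0: a=0 b=8/3 c=0 d=-1/9
  seg 1: a=5 b=-1/3 c=-1 d=1/9
S(21/4) = 29/64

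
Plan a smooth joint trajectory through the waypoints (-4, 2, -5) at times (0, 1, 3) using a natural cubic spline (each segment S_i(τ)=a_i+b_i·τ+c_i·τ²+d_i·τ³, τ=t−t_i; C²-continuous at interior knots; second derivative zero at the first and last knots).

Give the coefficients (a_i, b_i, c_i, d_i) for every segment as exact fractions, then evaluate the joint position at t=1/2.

  seg 0: a=-4 b=91/12 c=0 d=-19/12
  seg 1: a=2 b=17/6 c=-19/4 d=19/24
S(1/2) = -13/32

Δ: Δ0=6, Δ1=-7/2
row 1: diag=6, rhs=-57; c'=1/3, d'=-19/2
back: M1=-19/2
M: M0=0, M1=-19/2, M2=0
seg 0: a=-4, c=M0/2=0, d=(M1−M0)/(6·1)=-19/12, b=Δ0−h0·(2M0+M1)/6=91/12
seg 1: a=2, c=M1/2=-19/4, d=(M2−M1)/(6·2)=19/24, b=Δ1−h1·(2M1+M2)/6=17/6
t_q=1/2 → seg 0, τ=1/2; S=-4+91/12·τ+0·τ²+-19/12·τ³=-13/32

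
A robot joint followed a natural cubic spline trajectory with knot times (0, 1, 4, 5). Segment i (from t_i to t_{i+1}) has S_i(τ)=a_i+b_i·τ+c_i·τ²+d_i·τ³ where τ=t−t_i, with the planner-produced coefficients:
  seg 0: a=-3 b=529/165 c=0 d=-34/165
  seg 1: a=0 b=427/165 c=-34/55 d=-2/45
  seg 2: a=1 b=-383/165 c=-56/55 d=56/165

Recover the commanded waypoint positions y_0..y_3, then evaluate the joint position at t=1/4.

y_0=-3 y_1=0 y_2=1 y_3=-2
S(1/4) = -775/352

y_0 = S_0(0) = a_0 = -3
y_1 = S_1(0) = a_1 = 0
y_2 = S_2(0) = a_2 = 1
y_3 = S_2(1) = -2
t_q=1/4 is in segment 0 (τ=1/4); S_0(τ)=-775/352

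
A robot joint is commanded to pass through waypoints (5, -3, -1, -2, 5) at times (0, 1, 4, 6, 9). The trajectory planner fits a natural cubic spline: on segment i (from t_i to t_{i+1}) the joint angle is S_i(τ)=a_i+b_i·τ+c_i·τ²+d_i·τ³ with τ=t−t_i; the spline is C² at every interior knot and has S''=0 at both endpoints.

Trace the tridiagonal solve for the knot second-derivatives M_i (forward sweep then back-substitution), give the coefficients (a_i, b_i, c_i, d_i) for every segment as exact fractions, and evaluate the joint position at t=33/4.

  seg 0: a=5 b=-3154/339 c=0 d=442/339
  seg 1: a=-3 b=-1828/339 c=442/113 d=-1924/3051
  seg 2: a=-1 b=356/339 c=-598/339 d=447/904
  seg 3: a=-2 b=-49/678 c=1631/1356 d=-1631/12204
S(33/4) = 69551/28928

Δ: Δ0=-8, Δ1=2/3, Δ2=-1/2, Δ3=7/3
row 1: diag=8, rhs=52; c'=3/8, d'=13/2
row 2: denom=10−3·3/8=71/8; d'=(-7−3·13/2)/(71/8)=-212/71
row 3: denom=10−2·16/71=678/71; d'=(17−2·-212/71)/(678/71)=1631/678
back: M3=1631/678
back: M2=-212/71−16/71·1631/678=-1196/339
back: M1=13/2−3/8·-1196/339=884/113
M: M0=0, M1=884/113, M2=-1196/339, M3=1631/678, M4=0
seg 0: a=5, c=M0/2=0, d=(M1−M0)/(6·1)=442/339, b=Δ0−h0·(2M0+M1)/6=-3154/339
seg 1: a=-3, c=M1/2=442/113, d=(M2−M1)/(6·3)=-1924/3051, b=Δ1−h1·(2M1+M2)/6=-1828/339
seg 2: a=-1, c=M2/2=-598/339, d=(M3−M2)/(6·2)=447/904, b=Δ2−h2·(2M2+M3)/6=356/339
seg 3: a=-2, c=M3/2=1631/1356, d=(M4−M3)/(6·3)=-1631/12204, b=Δ3−h3·(2M3+M4)/6=-49/678
t_q=33/4 → seg 3, τ=9/4; S=-2+-49/678·τ+1631/1356·τ²+-1631/12204·τ³=69551/28928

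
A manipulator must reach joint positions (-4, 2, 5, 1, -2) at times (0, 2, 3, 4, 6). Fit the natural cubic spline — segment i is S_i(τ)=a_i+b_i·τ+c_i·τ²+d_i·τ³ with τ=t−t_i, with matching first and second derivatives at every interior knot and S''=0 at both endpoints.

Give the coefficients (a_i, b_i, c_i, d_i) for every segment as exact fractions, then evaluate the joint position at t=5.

Δ: Δ0=3, Δ1=3, Δ2=-4, Δ3=-3/2
row 1: diag=6, rhs=0; c'=1/6, d'=0
row 2: denom=4−1·1/6=23/6; d'=(-42−1·0)/(23/6)=-252/23
row 3: denom=6−1·6/23=132/23; d'=(15−1·-252/23)/(132/23)=199/44
back: M3=199/44
back: M2=-252/23−6/23·199/44=-267/22
back: M1=0−1/6·-267/22=89/44
M: M0=0, M1=89/44, M2=-267/22, M3=199/44, M4=0
seg 0: a=-4, c=M0/2=0, d=(M1−M0)/(6·2)=89/528, b=Δ0−h0·(2M0+M1)/6=307/132
seg 1: a=2, c=M1/2=89/88, d=(M2−M1)/(6·1)=-623/264, b=Δ1−h1·(2M1+M2)/6=287/66
seg 2: a=5, c=M2/2=-267/44, d=(M3−M2)/(6·1)=733/264, b=Δ2−h2·(2M2+M3)/6=-17/24
seg 3: a=1, c=M3/2=199/88, d=(M4−M3)/(6·2)=-199/528, b=Δ3−h3·(2M3+M4)/6=-149/33
t_q=5 → seg 3, τ=1; S=1+-149/33·τ+199/88·τ²+-199/528·τ³=-287/176

  seg 0: a=-4 b=307/132 c=0 d=89/528
  seg 1: a=2 b=287/66 c=89/88 d=-623/264
  seg 2: a=5 b=-17/24 c=-267/44 d=733/264
  seg 3: a=1 b=-149/33 c=199/88 d=-199/528
S(5) = -287/176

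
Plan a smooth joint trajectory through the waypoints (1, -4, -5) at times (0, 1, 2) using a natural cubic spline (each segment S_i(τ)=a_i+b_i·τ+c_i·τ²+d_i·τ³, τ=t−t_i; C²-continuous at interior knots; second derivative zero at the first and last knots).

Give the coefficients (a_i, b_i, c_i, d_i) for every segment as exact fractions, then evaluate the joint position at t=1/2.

Δ: Δ0=-5, Δ1=-1
row 1: diag=4, rhs=24; c'=1/4, d'=6
back: M1=6
M: M0=0, M1=6, M2=0
seg 0: a=1, c=M0/2=0, d=(M1−M0)/(6·1)=1, b=Δ0−h0·(2M0+M1)/6=-6
seg 1: a=-4, c=M1/2=3, d=(M2−M1)/(6·1)=-1, b=Δ1−h1·(2M1+M2)/6=-3
t_q=1/2 → seg 0, τ=1/2; S=1+-6·τ+0·τ²+1·τ³=-15/8

  seg 0: a=1 b=-6 c=0 d=1
  seg 1: a=-4 b=-3 c=3 d=-1
S(1/2) = -15/8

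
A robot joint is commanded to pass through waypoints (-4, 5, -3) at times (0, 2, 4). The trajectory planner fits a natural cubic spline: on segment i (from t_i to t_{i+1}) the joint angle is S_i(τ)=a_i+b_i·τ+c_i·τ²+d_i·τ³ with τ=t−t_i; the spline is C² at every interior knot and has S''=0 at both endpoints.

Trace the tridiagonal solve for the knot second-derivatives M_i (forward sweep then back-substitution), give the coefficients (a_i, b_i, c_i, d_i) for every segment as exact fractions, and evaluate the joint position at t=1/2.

Δ: Δ0=9/2, Δ1=-4
row 1: diag=8, rhs=-51; c'=1/4, d'=-51/8
back: M1=-51/8
M: M0=0, M1=-51/8, M2=0
seg 0: a=-4, c=M0/2=0, d=(M1−M0)/(6·2)=-17/32, b=Δ0−h0·(2M0+M1)/6=53/8
seg 1: a=5, c=M1/2=-51/16, d=(M2−M1)/(6·2)=17/32, b=Δ1−h1·(2M1+M2)/6=1/4
t_q=1/2 → seg 0, τ=1/2; S=-4+53/8·τ+0·τ²+-17/32·τ³=-193/256

  seg 0: a=-4 b=53/8 c=0 d=-17/32
  seg 1: a=5 b=1/4 c=-51/16 d=17/32
S(1/2) = -193/256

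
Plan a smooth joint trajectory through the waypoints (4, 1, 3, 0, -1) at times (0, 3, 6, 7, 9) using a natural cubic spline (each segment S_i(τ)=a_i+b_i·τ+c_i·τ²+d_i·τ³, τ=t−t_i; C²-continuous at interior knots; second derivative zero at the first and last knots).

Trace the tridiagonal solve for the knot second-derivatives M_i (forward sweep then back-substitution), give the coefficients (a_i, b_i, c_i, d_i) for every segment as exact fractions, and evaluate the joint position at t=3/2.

Δ: Δ0=-1, Δ1=2/3, Δ2=-3, Δ3=-1/2
row 1: diag=12, rhs=10; c'=1/4, d'=5/6
row 2: denom=8−3·1/4=29/4; d'=(-22−3·5/6)/(29/4)=-98/29
row 3: denom=6−1·4/29=170/29; d'=(15−1·-98/29)/(170/29)=533/170
back: M3=533/170
back: M2=-98/29−4/29·533/170=-324/85
back: M1=5/6−1/4·-324/85=911/510
M: M0=0, M1=911/510, M2=-324/85, M3=533/170, M4=0
seg 0: a=4, c=M0/2=0, d=(M1−M0)/(6·3)=911/9180, b=Δ0−h0·(2M0+M1)/6=-1931/1020
seg 1: a=1, c=M1/2=911/1020, d=(M2−M1)/(6·3)=-571/1836, b=Δ1−h1·(2M1+M2)/6=401/510
seg 2: a=3, c=M2/2=-162/85, d=(M3−M2)/(6·1)=1181/1020, b=Δ2−h2·(2M2+M3)/6=-2297/1020
seg 3: a=0, c=M3/2=533/340, d=(M4−M3)/(6·2)=-533/2040, b=Δ3−h3·(2M3+M4)/6=-1321/510
t_q=3/2 → seg 0, τ=3/2; S=4+-1931/1020·τ+0·τ²+911/9180·τ³=4067/2720

  seg 0: a=4 b=-1931/1020 c=0 d=911/9180
  seg 1: a=1 b=401/510 c=911/1020 d=-571/1836
  seg 2: a=3 b=-2297/1020 c=-162/85 d=1181/1020
  seg 3: a=0 b=-1321/510 c=533/340 d=-533/2040
S(3/2) = 4067/2720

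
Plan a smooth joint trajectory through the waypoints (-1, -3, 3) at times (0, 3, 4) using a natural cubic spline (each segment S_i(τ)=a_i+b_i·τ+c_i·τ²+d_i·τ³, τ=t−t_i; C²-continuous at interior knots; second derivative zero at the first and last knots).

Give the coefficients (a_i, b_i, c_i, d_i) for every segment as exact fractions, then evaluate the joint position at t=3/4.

  seg 0: a=-1 b=-19/6 c=0 d=5/18
  seg 1: a=-3 b=13/3 c=5/2 d=-5/6
S(3/4) = -417/128

Δ: Δ0=-2/3, Δ1=6
row 1: diag=8, rhs=40; c'=1/8, d'=5
back: M1=5
M: M0=0, M1=5, M2=0
seg 0: a=-1, c=M0/2=0, d=(M1−M0)/(6·3)=5/18, b=Δ0−h0·(2M0+M1)/6=-19/6
seg 1: a=-3, c=M1/2=5/2, d=(M2−M1)/(6·1)=-5/6, b=Δ1−h1·(2M1+M2)/6=13/3
t_q=3/4 → seg 0, τ=3/4; S=-1+-19/6·τ+0·τ²+5/18·τ³=-417/128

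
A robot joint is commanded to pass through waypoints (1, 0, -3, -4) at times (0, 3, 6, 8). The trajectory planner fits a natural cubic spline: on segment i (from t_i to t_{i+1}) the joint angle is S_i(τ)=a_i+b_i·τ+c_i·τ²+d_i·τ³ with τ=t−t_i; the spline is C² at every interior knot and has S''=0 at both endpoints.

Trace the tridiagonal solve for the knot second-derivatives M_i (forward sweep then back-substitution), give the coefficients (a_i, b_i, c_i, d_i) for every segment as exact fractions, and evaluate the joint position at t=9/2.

  seg 0: a=1 b=-25/222 c=0 d=-49/1998
  seg 1: a=0 b=-86/111 c=-49/222 d=97/1998
  seg 2: a=-3 b=-175/222 c=8/37 d=-4/111
S(9/2) = -885/592

Δ: Δ0=-1/3, Δ1=-1, Δ2=-1/2
row 1: diag=12, rhs=-4; c'=1/4, d'=-1/3
row 2: denom=10−3·1/4=37/4; d'=(3−3·-1/3)/(37/4)=16/37
back: M2=16/37
back: M1=-1/3−1/4·16/37=-49/111
M: M0=0, M1=-49/111, M2=16/37, M3=0
seg 0: a=1, c=M0/2=0, d=(M1−M0)/(6·3)=-49/1998, b=Δ0−h0·(2M0+M1)/6=-25/222
seg 1: a=0, c=M1/2=-49/222, d=(M2−M1)/(6·3)=97/1998, b=Δ1−h1·(2M1+M2)/6=-86/111
seg 2: a=-3, c=M2/2=8/37, d=(M3−M2)/(6·2)=-4/111, b=Δ2−h2·(2M2+M3)/6=-175/222
t_q=9/2 → seg 1, τ=3/2; S=0+-86/111·τ+-49/222·τ²+97/1998·τ³=-885/592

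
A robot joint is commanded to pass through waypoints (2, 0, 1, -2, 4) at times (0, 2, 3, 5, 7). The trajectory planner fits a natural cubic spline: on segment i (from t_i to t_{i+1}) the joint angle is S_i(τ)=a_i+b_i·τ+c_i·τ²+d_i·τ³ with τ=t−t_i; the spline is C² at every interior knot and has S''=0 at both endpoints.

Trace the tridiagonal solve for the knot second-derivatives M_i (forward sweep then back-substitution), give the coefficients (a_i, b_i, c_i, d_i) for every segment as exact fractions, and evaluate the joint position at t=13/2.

  seg 0: a=2 b=-245/128 c=0 d=117/512
  seg 1: a=0 b=53/64 c=351/256 d=-307/256
  seg 2: a=1 b=-7/256 c=-285/128 d=763/1024
  seg 3: a=-2 b=1/128 c=1149/512 d=-383/1024
S(13/2) = 14735/8192

Δ: Δ0=-1, Δ1=1, Δ2=-3/2, Δ3=3
row 1: diag=6, rhs=12; c'=1/6, d'=2
row 2: denom=6−1·1/6=35/6; d'=(-15−1·2)/(35/6)=-102/35
row 3: denom=8−2·12/35=256/35; d'=(27−2·-102/35)/(256/35)=1149/256
back: M3=1149/256
back: M2=-102/35−12/35·1149/256=-285/64
back: M1=2−1/6·-285/64=351/128
M: M0=0, M1=351/128, M2=-285/64, M3=1149/256, M4=0
seg 0: a=2, c=M0/2=0, d=(M1−M0)/(6·2)=117/512, b=Δ0−h0·(2M0+M1)/6=-245/128
seg 1: a=0, c=M1/2=351/256, d=(M2−M1)/(6·1)=-307/256, b=Δ1−h1·(2M1+M2)/6=53/64
seg 2: a=1, c=M2/2=-285/128, d=(M3−M2)/(6·2)=763/1024, b=Δ2−h2·(2M2+M3)/6=-7/256
seg 3: a=-2, c=M3/2=1149/512, d=(M4−M3)/(6·2)=-383/1024, b=Δ3−h3·(2M3+M4)/6=1/128
t_q=13/2 → seg 3, τ=3/2; S=-2+1/128·τ+1149/512·τ²+-383/1024·τ³=14735/8192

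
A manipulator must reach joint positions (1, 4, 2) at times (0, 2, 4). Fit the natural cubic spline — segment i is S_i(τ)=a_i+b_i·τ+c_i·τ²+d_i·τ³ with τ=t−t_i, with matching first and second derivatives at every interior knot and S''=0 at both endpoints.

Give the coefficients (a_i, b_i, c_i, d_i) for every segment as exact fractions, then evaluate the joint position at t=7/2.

  seg 0: a=1 b=17/8 c=0 d=-5/32
  seg 1: a=4 b=1/4 c=-15/16 d=5/32
S(7/2) = 715/256

Δ: Δ0=3/2, Δ1=-1
row 1: diag=8, rhs=-15; c'=1/4, d'=-15/8
back: M1=-15/8
M: M0=0, M1=-15/8, M2=0
seg 0: a=1, c=M0/2=0, d=(M1−M0)/(6·2)=-5/32, b=Δ0−h0·(2M0+M1)/6=17/8
seg 1: a=4, c=M1/2=-15/16, d=(M2−M1)/(6·2)=5/32, b=Δ1−h1·(2M1+M2)/6=1/4
t_q=7/2 → seg 1, τ=3/2; S=4+1/4·τ+-15/16·τ²+5/32·τ³=715/256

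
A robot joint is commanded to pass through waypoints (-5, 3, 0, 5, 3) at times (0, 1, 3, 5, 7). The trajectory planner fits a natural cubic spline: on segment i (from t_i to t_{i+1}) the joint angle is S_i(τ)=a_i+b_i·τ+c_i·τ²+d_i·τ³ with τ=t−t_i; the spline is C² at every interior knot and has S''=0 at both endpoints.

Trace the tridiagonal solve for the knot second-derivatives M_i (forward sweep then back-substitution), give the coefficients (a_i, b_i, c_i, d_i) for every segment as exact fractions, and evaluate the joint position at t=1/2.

Δ: Δ0=8, Δ1=-3/2, Δ2=5/2, Δ3=-1
row 1: diag=6, rhs=-57; c'=1/3, d'=-19/2
row 2: denom=8−2·1/3=22/3; d'=(24−2·-19/2)/(22/3)=129/22
row 3: denom=8−2·3/11=82/11; d'=(-21−2·129/22)/(82/11)=-180/41
back: M3=-180/41
back: M2=129/22−3/11·-180/41=579/82
back: M1=-19/2−1/3·579/82=-486/41
M: M0=0, M1=-486/41, M2=579/82, M3=-180/41, M4=0
seg 0: a=-5, c=M0/2=0, d=(M1−M0)/(6·1)=-81/41, b=Δ0−h0·(2M0+M1)/6=409/41
seg 1: a=3, c=M1/2=-243/41, d=(M2−M1)/(6·2)=517/328, b=Δ1−h1·(2M1+M2)/6=166/41
seg 2: a=0, c=M2/2=579/164, d=(M3−M2)/(6·2)=-313/328, b=Δ2−h2·(2M2+M3)/6=-61/82
seg 3: a=5, c=M3/2=-90/41, d=(M4−M3)/(6·2)=15/41, b=Δ3−h3·(2M3+M4)/6=79/41
t_q=1/2 → seg 0, τ=1/2; S=-5+409/41·τ+0·τ²+-81/41·τ³=-85/328

  seg 0: a=-5 b=409/41 c=0 d=-81/41
  seg 1: a=3 b=166/41 c=-243/41 d=517/328
  seg 2: a=0 b=-61/82 c=579/164 d=-313/328
  seg 3: a=5 b=79/41 c=-90/41 d=15/41
S(1/2) = -85/328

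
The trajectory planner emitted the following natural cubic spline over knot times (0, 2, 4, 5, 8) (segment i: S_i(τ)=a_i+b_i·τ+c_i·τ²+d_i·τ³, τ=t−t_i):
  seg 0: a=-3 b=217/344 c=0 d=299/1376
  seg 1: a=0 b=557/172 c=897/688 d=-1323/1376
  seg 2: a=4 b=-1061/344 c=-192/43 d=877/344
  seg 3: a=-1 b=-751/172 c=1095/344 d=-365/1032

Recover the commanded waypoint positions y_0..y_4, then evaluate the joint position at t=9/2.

y_0=-3 y_1=0 y_2=4 y_3=-1 y_4=5
S(9/2) = 4569/2752

y_0 = S_0(0) = a_0 = -3
y_1 = S_1(0) = a_1 = 0
y_2 = S_2(0) = a_2 = 4
y_3 = S_3(0) = a_3 = -1
y_4 = S_3(3) = 5
t_q=9/2 is in segment 2 (τ=1/2); S_2(τ)=4569/2752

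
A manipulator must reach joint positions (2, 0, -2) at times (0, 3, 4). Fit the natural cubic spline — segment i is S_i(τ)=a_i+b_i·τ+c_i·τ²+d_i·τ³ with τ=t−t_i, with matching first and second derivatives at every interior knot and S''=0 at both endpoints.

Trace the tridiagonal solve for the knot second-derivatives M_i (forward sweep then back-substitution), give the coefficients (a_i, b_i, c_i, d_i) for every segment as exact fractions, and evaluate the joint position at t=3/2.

  seg 0: a=2 b=-1/6 c=0 d=-1/18
  seg 1: a=0 b=-5/3 c=-1/2 d=1/6
S(3/2) = 25/16

Δ: Δ0=-2/3, Δ1=-2
row 1: diag=8, rhs=-8; c'=1/8, d'=-1
back: M1=-1
M: M0=0, M1=-1, M2=0
seg 0: a=2, c=M0/2=0, d=(M1−M0)/(6·3)=-1/18, b=Δ0−h0·(2M0+M1)/6=-1/6
seg 1: a=0, c=M1/2=-1/2, d=(M2−M1)/(6·1)=1/6, b=Δ1−h1·(2M1+M2)/6=-5/3
t_q=3/2 → seg 0, τ=3/2; S=2+-1/6·τ+0·τ²+-1/18·τ³=25/16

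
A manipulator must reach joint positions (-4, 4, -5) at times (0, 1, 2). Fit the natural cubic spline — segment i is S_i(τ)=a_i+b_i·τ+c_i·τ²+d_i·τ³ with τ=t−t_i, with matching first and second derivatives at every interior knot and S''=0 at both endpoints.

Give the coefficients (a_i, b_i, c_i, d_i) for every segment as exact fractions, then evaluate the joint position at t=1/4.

Δ: Δ0=8, Δ1=-9
row 1: diag=4, rhs=-102; c'=1/4, d'=-51/2
back: M1=-51/2
M: M0=0, M1=-51/2, M2=0
seg 0: a=-4, c=M0/2=0, d=(M1−M0)/(6·1)=-17/4, b=Δ0−h0·(2M0+M1)/6=49/4
seg 1: a=4, c=M1/2=-51/4, d=(M2−M1)/(6·1)=17/4, b=Δ1−h1·(2M1+M2)/6=-1/2
t_q=1/4 → seg 0, τ=1/4; S=-4+49/4·τ+0·τ²+-17/4·τ³=-257/256

  seg 0: a=-4 b=49/4 c=0 d=-17/4
  seg 1: a=4 b=-1/2 c=-51/4 d=17/4
S(1/4) = -257/256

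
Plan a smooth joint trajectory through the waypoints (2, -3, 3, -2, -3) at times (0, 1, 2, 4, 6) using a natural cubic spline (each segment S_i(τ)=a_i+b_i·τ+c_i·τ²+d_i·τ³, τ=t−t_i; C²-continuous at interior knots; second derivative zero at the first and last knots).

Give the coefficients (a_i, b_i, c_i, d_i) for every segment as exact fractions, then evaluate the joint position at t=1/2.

Δ: Δ0=-5, Δ1=6, Δ2=-5/2, Δ3=-1/2
row 1: diag=4, rhs=66; c'=1/4, d'=33/2
row 2: denom=6−1·1/4=23/4; d'=(-51−1·33/2)/(23/4)=-270/23
row 3: denom=8−2·8/23=168/23; d'=(12−2·-270/23)/(168/23)=34/7
back: M3=34/7
back: M2=-270/23−8/23·34/7=-94/7
back: M1=33/2−1/4·-94/7=139/7
M: M0=0, M1=139/7, M2=-94/7, M3=34/7, M4=0
seg 0: a=2, c=M0/2=0, d=(M1−M0)/(6·1)=139/42, b=Δ0−h0·(2M0+M1)/6=-349/42
seg 1: a=-3, c=M1/2=139/14, d=(M2−M1)/(6·1)=-233/42, b=Δ1−h1·(2M1+M2)/6=34/21
seg 2: a=3, c=M2/2=-47/7, d=(M3−M2)/(6·2)=32/21, b=Δ2−h2·(2M2+M3)/6=29/6
seg 3: a=-2, c=M3/2=17/7, d=(M4−M3)/(6·2)=-17/42, b=Δ3−h3·(2M3+M4)/6=-157/42
t_q=1/2 → seg 0, τ=1/2; S=2+-349/42·τ+0·τ²+139/42·τ³=-195/112

  seg 0: a=2 b=-349/42 c=0 d=139/42
  seg 1: a=-3 b=34/21 c=139/14 d=-233/42
  seg 2: a=3 b=29/6 c=-47/7 d=32/21
  seg 3: a=-2 b=-157/42 c=17/7 d=-17/42
S(1/2) = -195/112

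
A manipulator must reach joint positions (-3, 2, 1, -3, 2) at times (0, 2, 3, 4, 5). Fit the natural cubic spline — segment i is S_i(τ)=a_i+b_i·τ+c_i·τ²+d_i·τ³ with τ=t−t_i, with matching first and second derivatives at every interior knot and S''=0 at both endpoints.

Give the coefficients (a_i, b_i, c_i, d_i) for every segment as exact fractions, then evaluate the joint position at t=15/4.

Δ: Δ0=5/2, Δ1=-1, Δ2=-4, Δ3=5
row 1: diag=6, rhs=-21; c'=1/6, d'=-7/2
row 2: denom=4−1·1/6=23/6; d'=(-18−1·-7/2)/(23/6)=-87/23
row 3: denom=4−1·6/23=86/23; d'=(54−1·-87/23)/(86/23)=1329/86
back: M3=1329/86
back: M2=-87/23−6/23·1329/86=-336/43
back: M1=-7/2−1/6·-336/43=-189/86
M: M0=0, M1=-189/86, M2=-336/43, M3=1329/86, M4=0
seg 0: a=-3, c=M0/2=0, d=(M1−M0)/(6·2)=-63/344, b=Δ0−h0·(2M0+M1)/6=139/43
seg 1: a=2, c=M1/2=-189/172, d=(M2−M1)/(6·1)=-161/172, b=Δ1−h1·(2M1+M2)/6=89/86
seg 2: a=1, c=M2/2=-168/43, d=(M3−M2)/(6·1)=667/172, b=Δ2−h2·(2M2+M3)/6=-683/172
seg 3: a=-3, c=M3/2=1329/172, d=(M4−M3)/(6·1)=-443/172, b=Δ3−h3·(2M3+M4)/6=-13/86
t_q=15/4 → seg 2, τ=3/4; S=1+-683/172·τ+-168/43·τ²+667/172·τ³=-27959/11008

  seg 0: a=-3 b=139/43 c=0 d=-63/344
  seg 1: a=2 b=89/86 c=-189/172 d=-161/172
  seg 2: a=1 b=-683/172 c=-168/43 d=667/172
  seg 3: a=-3 b=-13/86 c=1329/172 d=-443/172
S(15/4) = -27959/11008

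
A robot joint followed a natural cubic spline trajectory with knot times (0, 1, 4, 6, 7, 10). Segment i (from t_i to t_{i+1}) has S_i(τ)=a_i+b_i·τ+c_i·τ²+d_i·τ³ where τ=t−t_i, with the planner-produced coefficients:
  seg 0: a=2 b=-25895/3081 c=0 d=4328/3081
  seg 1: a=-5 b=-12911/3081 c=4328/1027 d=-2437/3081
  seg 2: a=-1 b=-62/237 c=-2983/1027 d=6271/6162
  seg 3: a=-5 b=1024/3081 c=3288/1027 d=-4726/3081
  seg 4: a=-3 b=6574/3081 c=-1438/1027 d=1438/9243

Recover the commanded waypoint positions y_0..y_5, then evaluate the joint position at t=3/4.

y_0=2 y_1=-5 y_2=-1 y_3=-5 y_4=-3 y_5=-5
S(3/4) = -30489/8216

y_0 = S_0(0) = a_0 = 2
y_1 = S_1(0) = a_1 = -5
y_2 = S_2(0) = a_2 = -1
y_3 = S_3(0) = a_3 = -5
y_4 = S_4(0) = a_4 = -3
y_5 = S_4(3) = -5
t_q=3/4 is in segment 0 (τ=3/4); S_0(τ)=-30489/8216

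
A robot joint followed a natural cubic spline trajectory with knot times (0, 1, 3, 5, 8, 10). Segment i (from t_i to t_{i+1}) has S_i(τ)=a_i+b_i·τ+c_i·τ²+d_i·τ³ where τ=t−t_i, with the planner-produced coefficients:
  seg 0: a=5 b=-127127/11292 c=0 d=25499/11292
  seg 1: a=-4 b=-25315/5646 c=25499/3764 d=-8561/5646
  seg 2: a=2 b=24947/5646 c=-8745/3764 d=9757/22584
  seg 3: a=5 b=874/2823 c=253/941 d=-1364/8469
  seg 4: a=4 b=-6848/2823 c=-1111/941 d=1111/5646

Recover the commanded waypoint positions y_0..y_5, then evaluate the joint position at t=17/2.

y_0=5 y_1=-4 y_2=2 y_3=5 y_4=4 y_5=-4
S(17/2) = 37889/15056

y_0 = S_0(0) = a_0 = 5
y_1 = S_1(0) = a_1 = -4
y_2 = S_2(0) = a_2 = 2
y_3 = S_3(0) = a_3 = 5
y_4 = S_4(0) = a_4 = 4
y_5 = S_4(2) = -4
t_q=17/2 is in segment 4 (τ=1/2); S_4(τ)=37889/15056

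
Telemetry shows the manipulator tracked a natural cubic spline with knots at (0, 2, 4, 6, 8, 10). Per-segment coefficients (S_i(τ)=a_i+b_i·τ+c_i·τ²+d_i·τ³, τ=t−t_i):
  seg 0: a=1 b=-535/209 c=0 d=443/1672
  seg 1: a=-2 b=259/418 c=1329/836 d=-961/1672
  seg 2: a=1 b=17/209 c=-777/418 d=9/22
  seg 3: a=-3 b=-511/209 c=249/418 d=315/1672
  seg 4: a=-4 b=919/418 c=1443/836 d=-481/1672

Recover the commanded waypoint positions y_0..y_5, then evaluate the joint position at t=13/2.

y_0 = S_0(0) = a_0 = 1
y_1 = S_1(0) = a_1 = -2
y_2 = S_2(0) = a_2 = 1
y_3 = S_3(0) = a_3 = -3
y_4 = S_4(0) = a_4 = -4
y_5 = S_4(2) = 5
t_q=13/2 is in segment 3 (τ=1/2); S_3(τ)=-54173/13376

y_0=1 y_1=-2 y_2=1 y_3=-3 y_4=-4 y_5=5
S(13/2) = -54173/13376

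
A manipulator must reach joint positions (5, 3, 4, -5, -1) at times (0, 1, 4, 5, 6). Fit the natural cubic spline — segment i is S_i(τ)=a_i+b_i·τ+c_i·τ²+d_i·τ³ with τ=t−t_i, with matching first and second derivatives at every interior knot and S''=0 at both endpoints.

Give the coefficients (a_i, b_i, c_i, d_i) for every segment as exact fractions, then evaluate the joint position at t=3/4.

Δ: Δ0=-2, Δ1=1/3, Δ2=-9, Δ3=4
row 1: diag=8, rhs=14; c'=3/8, d'=7/4
row 2: denom=8−3·3/8=55/8; d'=(-56−3·7/4)/(55/8)=-98/11
row 3: denom=4−1·8/55=212/55; d'=(78−1·-98/11)/(212/55)=1195/53
back: M3=1195/53
back: M2=-98/11−8/55·1195/53=-646/53
back: M1=7/4−3/8·-646/53=335/53
M: M0=0, M1=335/53, M2=-646/53, M3=1195/53, M4=0
seg 0: a=5, c=M0/2=0, d=(M1−M0)/(6·1)=335/318, b=Δ0−h0·(2M0+M1)/6=-971/318
seg 1: a=3, c=M1/2=335/106, d=(M2−M1)/(6·3)=-109/106, b=Δ1−h1·(2M1+M2)/6=17/159
seg 2: a=4, c=M2/2=-323/53, d=(M3−M2)/(6·1)=1841/318, b=Δ2−h2·(2M2+M3)/6=-2765/318
seg 3: a=-5, c=M3/2=1195/106, d=(M4−M3)/(6·1)=-1195/318, b=Δ3−h3·(2M3+M4)/6=-559/159
t_q=3/4 → seg 0, τ=3/4; S=5+-971/318·τ+0·τ²+335/318·τ³=21399/6784

  seg 0: a=5 b=-971/318 c=0 d=335/318
  seg 1: a=3 b=17/159 c=335/106 d=-109/106
  seg 2: a=4 b=-2765/318 c=-323/53 d=1841/318
  seg 3: a=-5 b=-559/159 c=1195/106 d=-1195/318
S(3/4) = 21399/6784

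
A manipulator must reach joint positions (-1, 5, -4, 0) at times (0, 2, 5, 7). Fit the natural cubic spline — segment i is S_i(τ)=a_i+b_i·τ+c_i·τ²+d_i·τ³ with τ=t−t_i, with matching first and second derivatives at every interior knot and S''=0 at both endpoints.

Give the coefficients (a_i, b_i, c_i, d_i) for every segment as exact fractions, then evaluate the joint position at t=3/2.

  seg 0: a=-1 b=423/91 c=0 d=-75/182
  seg 1: a=5 b=-27/91 c=-225/91 d=11/21
  seg 2: a=-4 b=-90/91 c=204/91 d=-34/91
S(3/2) = 953/208

Δ: Δ0=3, Δ1=-3, Δ2=2
row 1: diag=10, rhs=-36; c'=3/10, d'=-18/5
row 2: denom=10−3·3/10=91/10; d'=(30−3·-18/5)/(91/10)=408/91
back: M2=408/91
back: M1=-18/5−3/10·408/91=-450/91
M: M0=0, M1=-450/91, M2=408/91, M3=0
seg 0: a=-1, c=M0/2=0, d=(M1−M0)/(6·2)=-75/182, b=Δ0−h0·(2M0+M1)/6=423/91
seg 1: a=5, c=M1/2=-225/91, d=(M2−M1)/(6·3)=11/21, b=Δ1−h1·(2M1+M2)/6=-27/91
seg 2: a=-4, c=M2/2=204/91, d=(M3−M2)/(6·2)=-34/91, b=Δ2−h2·(2M2+M3)/6=-90/91
t_q=3/2 → seg 0, τ=3/2; S=-1+423/91·τ+0·τ²+-75/182·τ³=953/208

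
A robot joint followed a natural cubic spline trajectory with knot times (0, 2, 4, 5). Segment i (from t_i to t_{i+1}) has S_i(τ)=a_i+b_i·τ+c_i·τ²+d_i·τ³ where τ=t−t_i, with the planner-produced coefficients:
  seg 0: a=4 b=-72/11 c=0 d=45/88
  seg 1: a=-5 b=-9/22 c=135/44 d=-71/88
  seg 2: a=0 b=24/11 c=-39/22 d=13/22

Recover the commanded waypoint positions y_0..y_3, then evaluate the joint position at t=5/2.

y_0=4 y_1=-5 y_2=0 y_3=1
S(5/2) = -3195/704

y_0 = S_0(0) = a_0 = 4
y_1 = S_1(0) = a_1 = -5
y_2 = S_2(0) = a_2 = 0
y_3 = S_2(1) = 1
t_q=5/2 is in segment 1 (τ=1/2); S_1(τ)=-3195/704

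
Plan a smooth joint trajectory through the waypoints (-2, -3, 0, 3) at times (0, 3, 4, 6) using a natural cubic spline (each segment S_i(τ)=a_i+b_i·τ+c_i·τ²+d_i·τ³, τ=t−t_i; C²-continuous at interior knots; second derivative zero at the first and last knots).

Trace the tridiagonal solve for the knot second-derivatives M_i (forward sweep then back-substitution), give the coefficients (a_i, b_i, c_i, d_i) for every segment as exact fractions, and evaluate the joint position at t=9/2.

Δ: Δ0=-1/3, Δ1=3, Δ2=3/2
row 1: diag=8, rhs=20; c'=1/8, d'=5/2
row 2: denom=6−1·1/8=47/8; d'=(-9−1·5/2)/(47/8)=-92/47
back: M2=-92/47
back: M1=5/2−1/8·-92/47=129/47
M: M0=0, M1=129/47, M2=-92/47, M3=0
seg 0: a=-2, c=M0/2=0, d=(M1−M0)/(6·3)=43/282, b=Δ0−h0·(2M0+M1)/6=-481/282
seg 1: a=-3, c=M1/2=129/94, d=(M2−M1)/(6·1)=-221/282, b=Δ1−h1·(2M1+M2)/6=340/141
seg 2: a=0, c=M2/2=-46/47, d=(M3−M2)/(6·2)=23/141, b=Δ2−h2·(2M2+M3)/6=791/282
t_q=9/2 → seg 2, τ=1/2; S=0+791/282·τ+-46/47·τ²+23/141·τ³=443/376

  seg 0: a=-2 b=-481/282 c=0 d=43/282
  seg 1: a=-3 b=340/141 c=129/94 d=-221/282
  seg 2: a=0 b=791/282 c=-46/47 d=23/141
S(9/2) = 443/376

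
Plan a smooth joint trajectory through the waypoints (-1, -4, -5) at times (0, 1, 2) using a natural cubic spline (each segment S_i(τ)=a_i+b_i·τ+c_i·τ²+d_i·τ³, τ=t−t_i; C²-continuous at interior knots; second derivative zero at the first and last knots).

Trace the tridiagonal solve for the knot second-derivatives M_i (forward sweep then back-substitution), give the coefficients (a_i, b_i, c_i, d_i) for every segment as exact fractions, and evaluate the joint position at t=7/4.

  seg 0: a=-1 b=-7/2 c=0 d=1/2
  seg 1: a=-4 b=-2 c=3/2 d=-1/2
S(7/4) = -623/128

Δ: Δ0=-3, Δ1=-1
row 1: diag=4, rhs=12; c'=1/4, d'=3
back: M1=3
M: M0=0, M1=3, M2=0
seg 0: a=-1, c=M0/2=0, d=(M1−M0)/(6·1)=1/2, b=Δ0−h0·(2M0+M1)/6=-7/2
seg 1: a=-4, c=M1/2=3/2, d=(M2−M1)/(6·1)=-1/2, b=Δ1−h1·(2M1+M2)/6=-2
t_q=7/4 → seg 1, τ=3/4; S=-4+-2·τ+3/2·τ²+-1/2·τ³=-623/128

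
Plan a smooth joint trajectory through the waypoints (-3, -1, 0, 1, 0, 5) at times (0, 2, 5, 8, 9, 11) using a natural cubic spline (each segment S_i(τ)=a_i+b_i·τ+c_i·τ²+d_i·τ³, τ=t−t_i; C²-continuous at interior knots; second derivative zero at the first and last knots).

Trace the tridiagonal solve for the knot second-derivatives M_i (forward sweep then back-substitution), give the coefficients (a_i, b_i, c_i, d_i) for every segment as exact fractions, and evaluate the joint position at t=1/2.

Δ: Δ0=1, Δ1=1/3, Δ2=1/3, Δ3=-1, Δ4=5/2
row 1: diag=10, rhs=-4; c'=3/10, d'=-2/5
row 2: denom=12−3·3/10=111/10; d'=(0−3·-2/5)/(111/10)=4/37
row 3: denom=8−3·10/37=266/37; d'=(-8−3·4/37)/(266/37)=-22/19
row 4: denom=6−1·37/266=1559/266; d'=(21−1·-22/19)/(1559/266)=5894/1559
back: M4=5894/1559
back: M3=-22/19−37/266·5894/1559=-2625/1559
back: M2=4/37−10/37·-2625/1559=878/1559
back: M1=-2/5−3/10·878/1559=-887/1559
M: M0=0, M1=-887/1559, M2=878/1559, M3=-2625/1559, M4=5894/1559, M5=0
seg 0: a=-3, c=M0/2=0, d=(M1−M0)/(6·2)=-887/18708, b=Δ0−h0·(2M0+M1)/6=5564/4677
seg 1: a=-1, c=M1/2=-887/3118, d=(M2−M1)/(6·3)=1765/28062, b=Δ1−h1·(2M1+M2)/6=2903/4677
seg 2: a=0, c=M2/2=439/1559, d=(M3−M2)/(6·3)=-3503/28062, b=Δ2−h2·(2M2+M3)/6=5725/9354
seg 3: a=1, c=M3/2=-2625/3118, d=(M4−M3)/(6·1)=8519/9354, b=Δ3−h3·(2M3+M4)/6=-4999/4677
seg 4: a=0, c=M4/2=2947/1559, d=(M5−M4)/(6·2)=-2947/9354, b=Δ4−h4·(2M4+M5)/6=-191/9354
t_q=1/2 → seg 0, τ=1/2; S=-3+5564/4677·τ+0·τ²+-887/18708·τ³=-120285/49888

  seg 0: a=-3 b=5564/4677 c=0 d=-887/18708
  seg 1: a=-1 b=2903/4677 c=-887/3118 d=1765/28062
  seg 2: a=0 b=5725/9354 c=439/1559 d=-3503/28062
  seg 3: a=1 b=-4999/4677 c=-2625/3118 d=8519/9354
  seg 4: a=0 b=-191/9354 c=2947/1559 d=-2947/9354
S(1/2) = -120285/49888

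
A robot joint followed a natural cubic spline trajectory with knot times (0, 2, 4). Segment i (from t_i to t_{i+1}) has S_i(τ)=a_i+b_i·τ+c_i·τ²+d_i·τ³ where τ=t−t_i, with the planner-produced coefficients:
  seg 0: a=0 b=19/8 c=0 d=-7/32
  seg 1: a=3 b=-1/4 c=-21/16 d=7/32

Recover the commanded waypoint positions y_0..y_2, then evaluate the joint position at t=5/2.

y_0 = S_0(0) = a_0 = 0
y_1 = S_1(0) = a_1 = 3
y_2 = S_1(2) = -1
t_q=5/2 is in segment 1 (τ=1/2); S_1(τ)=659/256

y_0=0 y_1=3 y_2=-1
S(5/2) = 659/256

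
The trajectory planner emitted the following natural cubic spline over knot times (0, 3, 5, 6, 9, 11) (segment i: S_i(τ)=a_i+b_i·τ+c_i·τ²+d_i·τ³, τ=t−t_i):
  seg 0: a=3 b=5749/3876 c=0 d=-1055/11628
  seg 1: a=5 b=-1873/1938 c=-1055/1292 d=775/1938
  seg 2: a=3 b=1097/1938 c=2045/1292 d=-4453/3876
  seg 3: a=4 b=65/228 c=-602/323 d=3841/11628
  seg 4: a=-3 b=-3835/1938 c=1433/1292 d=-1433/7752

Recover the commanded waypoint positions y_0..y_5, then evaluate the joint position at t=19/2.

y_0=3 y_1=5 y_2=3 y_3=4 y_4=-3 y_5=-4
S(19/2) = -77215/20672

y_0 = S_0(0) = a_0 = 3
y_1 = S_1(0) = a_1 = 5
y_2 = S_2(0) = a_2 = 3
y_3 = S_3(0) = a_3 = 4
y_4 = S_4(0) = a_4 = -3
y_5 = S_4(2) = -4
t_q=19/2 is in segment 4 (τ=1/2); S_4(τ)=-77215/20672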